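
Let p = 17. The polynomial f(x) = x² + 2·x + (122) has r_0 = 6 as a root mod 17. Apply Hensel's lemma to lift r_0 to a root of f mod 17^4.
r_3 = 31660 (mod 83521)

Hensel: r_{i+1} = r_i − f(r_i)·(f′(r_i))^{-1} mod 17^{i+2}, f′(x) = 2x + 2. Iterate:
  r_0 = 6 (mod 17)
  r_1 = 159 (mod 289)
  r_2 = 2182 (mod 4913)
  r_3 = 31660 (mod 83521)
Final: r = 31660 satisfies f(r) ≡ 0 mod 17^4.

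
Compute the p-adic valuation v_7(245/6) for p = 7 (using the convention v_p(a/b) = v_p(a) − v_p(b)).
v_7(245/6) = 2

Factor powers of 7 from the numerator and denominator of the reduced fraction: 245 = 7^2 · 5 and 6 = 7^0 · 6. Apply v_p(a/b) = v_p(a) − v_p(b): v_7(245/6) = 2 − 0 = 2.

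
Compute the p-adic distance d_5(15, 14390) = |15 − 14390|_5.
d_5(15, 14390) = 1/625

Step 1 — x − y = 15 − 14390 = -14375. Step 2 — v_5(-14375) = 4 (factor: -14375 = −(5^4 · 23); the sign does not affect v_p). Step 3 — |x − y|_5 = 5^{-4} = 1/625.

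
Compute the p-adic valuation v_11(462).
v_11(462) = 1

v_11(n) is the largest exponent k such that 11^k divides n. Factor out: 462 = 11^1 · 42. (Sign doesn't affect v_p.) So v_11(462) = 1.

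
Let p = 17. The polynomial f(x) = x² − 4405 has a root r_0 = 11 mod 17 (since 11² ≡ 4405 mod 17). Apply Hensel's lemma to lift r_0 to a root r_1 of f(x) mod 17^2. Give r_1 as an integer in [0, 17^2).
r_1 = 232 (mod 289)

Hensel's recurrence: r_{i+1} = r_i − f(r_i)·(f′(r_i))^{-1} mod 17^{i+2}, with f′(x) = 2x. Iterate:
  r_0 = 11 (mod 17)
  r_1 = 232 (mod 289)
Final: r_1 = 232, and one checks f(r_1) ≡ 0 mod 17^2.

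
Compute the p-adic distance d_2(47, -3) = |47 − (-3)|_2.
d_2(47, -3) = 1/2

Step 1 — x − y = 47 − (-3) = 50. Step 2 — v_2(50) = 1 (factor: 50 = (2^1 · 25); the sign does not affect v_p). Step 3 — |x − y|_2 = 2^{-1} = 1/2.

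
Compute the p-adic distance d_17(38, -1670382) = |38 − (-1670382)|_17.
d_17(38, -1670382) = 1/83521

Step 1 — x − y = 38 − (-1670382) = 1670420. Step 2 — v_17(1670420) = 4 (factor: 1670420 = (17^4 · 20); the sign does not affect v_p). Step 3 — |x − y|_17 = 17^{-4} = 1/83521.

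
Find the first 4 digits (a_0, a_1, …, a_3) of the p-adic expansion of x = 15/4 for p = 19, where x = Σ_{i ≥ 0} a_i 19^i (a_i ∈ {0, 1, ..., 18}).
(a_0, …, a_3) = (18, 4, 14, 4)

v_19(15/4) = 0 (numerator and denominator both coprime to 19), so x ∈ ℤ_19^×. Compute digits iteratively via a_i = x_i mod 19, x_{i+1} = (x_i − a_i)/19, with x_0 = x:
  x_0 = 15/4;  a_0 = 18;  x_1 = (x_0 − 18)/19 = -3/4
  x_1 = -3/4;  a_1 = 4;  x_2 = (x_1 − 4)/19 = -1/4
  x_2 = -1/4;  a_2 = 14;  x_3 = (x_2 − 14)/19 = -3/4
  x_3 = -3/4;  a_3 = 4;  x_4 = (x_3 − 4)/19 = -1/4
Digits: (18, 4, 14, 4).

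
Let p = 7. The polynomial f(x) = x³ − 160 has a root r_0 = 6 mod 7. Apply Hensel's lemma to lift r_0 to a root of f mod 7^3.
r_2 = 265 (mod 343)

Hensel: r_{i+1} = r_i − f(r_i)/f′(r_i) mod 7^{i+2}, where f′(x) = 3x². Iterate:
  r_0 = 6 (mod 7)
  r_1 = 20 (mod 49)
  r_2 = 265 (mod 343)
Final: r = 265 with f(r) ≡ 0 mod 7^3.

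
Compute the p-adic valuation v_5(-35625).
v_5(-35625) = 4

v_5(n) is the largest exponent k such that 5^k divides n. Factor out: -35625 = -5^4 · 57. (Sign doesn't affect v_p.) So v_5(-35625) = 4.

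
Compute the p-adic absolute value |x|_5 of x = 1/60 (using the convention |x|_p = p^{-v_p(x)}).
|1/60|_5 = 5

Step 1 — compute v_5(x) by factoring powers of 5 out of the numerator and denominator: v_5(1/60) = -1. Step 2 — apply |x|_p = p^{-v_p(x)} = 5^{1} = 5.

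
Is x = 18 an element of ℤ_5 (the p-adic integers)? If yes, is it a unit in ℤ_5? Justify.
x ∈ ℤ_5^× (unit); v_5(x) = 0

ℤ_5 = {x ∈ ℚ_5 : v_5(x) ≥ 0} and ℤ_5^× = {x ∈ ℤ_5 : v_5(x) = 0}. Here v_5(18) = v_5(num) − v_5(den) = 0; compare against these criteria.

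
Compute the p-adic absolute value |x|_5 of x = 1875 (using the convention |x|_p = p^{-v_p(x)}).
|1875|_5 = 1/625

Step 1 — compute v_5(x) by factoring powers of 5 out of the numerator and denominator: v_5(1875) = 4. Step 2 — apply |x|_p = p^{-v_p(x)} = 5^{-4} = 1/625.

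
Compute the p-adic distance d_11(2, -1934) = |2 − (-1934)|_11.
d_11(2, -1934) = 1/121

Step 1 — x − y = 2 − (-1934) = 1936. Step 2 — v_11(1936) = 2 (factor: 1936 = (11^2 · 16); the sign does not affect v_p). Step 3 — |x − y|_11 = 11^{-2} = 1/121.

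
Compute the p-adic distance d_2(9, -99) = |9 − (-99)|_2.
d_2(9, -99) = 1/4

Step 1 — x − y = 9 − (-99) = 108. Step 2 — v_2(108) = 2 (factor: 108 = (2^2 · 27); the sign does not affect v_p). Step 3 — |x − y|_2 = 2^{-2} = 1/4.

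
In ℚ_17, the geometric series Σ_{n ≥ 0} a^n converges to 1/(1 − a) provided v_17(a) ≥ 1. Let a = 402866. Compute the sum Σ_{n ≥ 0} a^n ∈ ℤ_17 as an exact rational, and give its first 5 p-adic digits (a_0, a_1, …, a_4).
Σ a^n = 1/(1 − a) = -1/402865;  first 5 digits = (1, 0, 0, 14, 4)

v_17(a) = 3 ≥ 1, so the series converges in ℤ_17 to 1/(1 − a) = 1/(1 − 402866) = -1/402865. Expand this rational in ℤ_17: compute digits iteratively via d_i = x_i mod 17, x_{i+1} = (x_i − d_i)/17. The first 5 digits are (1, 0, 0, 14, 4).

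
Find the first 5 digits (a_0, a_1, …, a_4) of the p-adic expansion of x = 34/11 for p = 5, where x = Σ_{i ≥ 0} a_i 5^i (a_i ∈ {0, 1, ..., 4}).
(a_0, …, a_4) = (4, 3, 3, 2, 4)

v_5(34/11) = 0 (numerator and denominator both coprime to 5), so x ∈ ℤ_5^×. Compute digits iteratively via a_i = x_i mod 5, x_{i+1} = (x_i − a_i)/5, with x_0 = x:
  x_0 = 34/11;  a_0 = 4;  x_1 = (x_0 − 4)/5 = -2/11
  x_1 = -2/11;  a_1 = 3;  x_2 = (x_1 − 3)/5 = -7/11
  x_2 = -7/11;  a_2 = 3;  x_3 = (x_2 − 3)/5 = -8/11
  x_3 = -8/11;  a_3 = 2;  x_4 = (x_3 − 2)/5 = -6/11
  x_4 = -6/11;  a_4 = 4;  x_5 = (x_4 − 4)/5 = -10/11
Digits: (4, 3, 3, 2, 4).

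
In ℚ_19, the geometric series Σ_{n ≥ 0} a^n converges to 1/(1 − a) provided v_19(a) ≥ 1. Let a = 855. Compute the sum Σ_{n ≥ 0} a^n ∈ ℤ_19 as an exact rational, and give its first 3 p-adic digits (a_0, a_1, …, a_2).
Σ a^n = 1/(1 − a) = -1/854;  first 3 digits = (1, 7, 13)

v_19(a) = 1 ≥ 1, so the series converges in ℤ_19 to 1/(1 − a) = 1/(1 − 855) = -1/854. Expand this rational in ℤ_19: compute digits iteratively via d_i = x_i mod 19, x_{i+1} = (x_i − d_i)/19. The first 3 digits are (1, 7, 13).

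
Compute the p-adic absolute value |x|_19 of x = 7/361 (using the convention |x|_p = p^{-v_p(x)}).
|7/361|_19 = 361

Step 1 — compute v_19(x) by factoring powers of 19 out of the numerator and denominator: v_19(7/361) = -2. Step 2 — apply |x|_p = p^{-v_p(x)} = 19^{2} = 361.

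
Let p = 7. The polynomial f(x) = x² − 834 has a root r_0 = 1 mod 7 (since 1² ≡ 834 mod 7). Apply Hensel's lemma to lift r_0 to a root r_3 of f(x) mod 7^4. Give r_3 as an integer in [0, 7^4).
r_3 = 1618 (mod 2401)

Hensel's recurrence: r_{i+1} = r_i − f(r_i)·(f′(r_i))^{-1} mod 7^{i+2}, with f′(x) = 2x. Iterate:
  r_0 = 1 (mod 7)
  r_1 = 1 (mod 49)
  r_2 = 246 (mod 343)
  r_3 = 1618 (mod 2401)
Final: r_3 = 1618, and one checks f(r_3) ≡ 0 mod 7^4.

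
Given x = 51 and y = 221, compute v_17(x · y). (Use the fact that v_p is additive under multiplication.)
v_17(11271) = 2

v_p(x) = 1 (factor: 51 = 17^1 · 3); v_p(y) = 1 (factor: 221 = 17^1 · 13). Additivity: v_p(xy) = v_p(x) + v_p(y) = 1 + 1 = 2. (Direct check: xy = 11271 = 17^2 · (39).)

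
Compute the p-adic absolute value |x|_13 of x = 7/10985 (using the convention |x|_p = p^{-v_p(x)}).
|7/10985|_13 = 2197

Step 1 — compute v_13(x) by factoring powers of 13 out of the numerator and denominator: v_13(7/10985) = -3. Step 2 — apply |x|_p = p^{-v_p(x)} = 13^{3} = 2197.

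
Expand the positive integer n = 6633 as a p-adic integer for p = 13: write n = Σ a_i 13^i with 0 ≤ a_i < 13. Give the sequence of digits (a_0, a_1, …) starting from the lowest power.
(a_0, a_1, …) = (3, 3, 0, 3)

Repeated division by 13 gives the digits low-to-high: 6633 = 3 + 3·13^1 + 3·13^3. Digit sequence: (3, 3, 0, 3).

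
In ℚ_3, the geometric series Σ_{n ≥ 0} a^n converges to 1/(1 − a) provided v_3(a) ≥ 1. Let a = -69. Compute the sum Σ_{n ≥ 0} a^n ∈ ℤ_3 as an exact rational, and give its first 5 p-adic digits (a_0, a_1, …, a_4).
Σ a^n = 1/(1 − a) = 1/70;  first 5 digits = (1, 1, 2, 0, 2)

v_3(a) = 1 ≥ 1, so the series converges in ℤ_3 to 1/(1 − a) = 1/(1 − (-69)) = 1/70. Expand this rational in ℤ_3: compute digits iteratively via d_i = x_i mod 3, x_{i+1} = (x_i − d_i)/3. The first 5 digits are (1, 1, 2, 0, 2).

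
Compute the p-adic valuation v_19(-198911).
v_19(-198911) = 3

v_19(n) is the largest exponent k such that 19^k divides n. Factor out: -198911 = -19^3 · 29. (Sign doesn't affect v_p.) So v_19(-198911) = 3.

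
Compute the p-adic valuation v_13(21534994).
v_13(21534994) = 5

v_13(n) is the largest exponent k such that 13^k divides n. Factor out: 21534994 = 13^5 · 58. (Sign doesn't affect v_p.) So v_13(21534994) = 5.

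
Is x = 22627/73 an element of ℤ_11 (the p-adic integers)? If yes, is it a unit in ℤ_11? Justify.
x ∈ ℤ_11 but not a unit; v_11(x) = 3 > 0

ℤ_11 = {x ∈ ℚ_11 : v_11(x) ≥ 0} and ℤ_11^× = {x ∈ ℤ_11 : v_11(x) = 0}. Here v_11(22627/73) = v_11(num) − v_11(den) = 3; compare against these criteria.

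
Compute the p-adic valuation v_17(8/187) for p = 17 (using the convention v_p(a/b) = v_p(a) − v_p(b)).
v_17(8/187) = -1

Factor powers of 17 from the numerator and denominator of the reduced fraction: 8 = 17^0 · 8 and 187 = 17^1 · 11. Apply v_p(a/b) = v_p(a) − v_p(b): v_17(8/187) = 0 − 1 = -1.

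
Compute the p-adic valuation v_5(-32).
v_5(-32) = 0

v_5(n) is the largest exponent k such that 5^k divides n. Factor out: -32 = -5^0 · 32. (Sign doesn't affect v_p.) So v_5(-32) = 0.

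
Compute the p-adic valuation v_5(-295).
v_5(-295) = 1

v_5(n) is the largest exponent k such that 5^k divides n. Factor out: -295 = -5^1 · 59. (Sign doesn't affect v_p.) So v_5(-295) = 1.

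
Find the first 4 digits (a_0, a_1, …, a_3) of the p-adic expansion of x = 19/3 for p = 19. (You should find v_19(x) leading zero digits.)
(a_0, …, a_3) = (0, 13, 12, 12)

v_19(19/3) = 1, so a_0 = ... = a_0 = 0. Factor out: x = 19^1 · u with u = 1/3 a unit in ℤ_19. Expand u iteratively via a_{v+i} = u_i mod 19, u_{i+1} = (u_i − a_{v+i})/19:
  u_0 = 1/3;  a_1 = 13;  u_1 = (u_0 − 13)/19 = -2/3
  u_1 = -2/3;  a_2 = 12;  u_2 = (u_1 − 12)/19 = -2/3
  u_2 = -2/3;  a_3 = 12;  u_3 = (u_2 − 12)/19 = -2/3
Digits: (0, 13, 12, 12).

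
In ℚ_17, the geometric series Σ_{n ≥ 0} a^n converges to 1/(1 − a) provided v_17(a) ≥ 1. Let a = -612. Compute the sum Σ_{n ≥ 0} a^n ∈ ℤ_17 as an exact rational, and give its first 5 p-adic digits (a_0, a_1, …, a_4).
Σ a^n = 1/(1 − a) = 1/613;  first 5 digits = (1, 15, 1, 0, 13)

v_17(a) = 1 ≥ 1, so the series converges in ℤ_17 to 1/(1 − a) = 1/(1 − (-612)) = 1/613. Expand this rational in ℤ_17: compute digits iteratively via d_i = x_i mod 17, x_{i+1} = (x_i − d_i)/17. The first 5 digits are (1, 15, 1, 0, 13).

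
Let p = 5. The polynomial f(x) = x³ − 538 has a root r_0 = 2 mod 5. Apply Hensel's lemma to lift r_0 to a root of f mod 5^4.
r_3 = 17 (mod 625)

Hensel: r_{i+1} = r_i − f(r_i)/f′(r_i) mod 5^{i+2}, where f′(x) = 3x². Iterate:
  r_0 = 2 (mod 5)
  r_1 = 17 (mod 25)
  r_2 = 17 (mod 125)
  r_3 = 17 (mod 625)
Final: r = 17 with f(r) ≡ 0 mod 5^4.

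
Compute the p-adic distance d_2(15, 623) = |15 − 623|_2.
d_2(15, 623) = 1/32

Step 1 — x − y = 15 − 623 = -608. Step 2 — v_2(-608) = 5 (factor: -608 = −(2^5 · 19); the sign does not affect v_p). Step 3 — |x − y|_2 = 2^{-5} = 1/32.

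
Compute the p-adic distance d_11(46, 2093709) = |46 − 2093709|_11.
d_11(46, 2093709) = 1/161051

Step 1 — x − y = 46 − 2093709 = -2093663. Step 2 — v_11(-2093663) = 5 (factor: -2093663 = −(11^5 · 13); the sign does not affect v_p). Step 3 — |x − y|_11 = 11^{-5} = 1/161051.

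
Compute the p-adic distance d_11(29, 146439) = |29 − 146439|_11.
d_11(29, 146439) = 1/14641

Step 1 — x − y = 29 − 146439 = -146410. Step 2 — v_11(-146410) = 4 (factor: -146410 = −(11^4 · 10); the sign does not affect v_p). Step 3 — |x − y|_11 = 11^{-4} = 1/14641.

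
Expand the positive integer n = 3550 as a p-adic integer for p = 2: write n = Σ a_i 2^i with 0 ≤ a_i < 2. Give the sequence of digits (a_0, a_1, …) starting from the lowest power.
(a_0, a_1, …) = (0, 1, 1, 1, 1, 0, 1, 1, 1, 0, 1, 1)

Repeated division by 2 gives the digits low-to-high: 3550 = 1·2^1 + 1·2^2 + 1·2^3 + 1·2^4 + 1·2^6 + 1·2^7 + 1·2^8 + 1·2^10 + 1·2^11. Digit sequence: (0, 1, 1, 1, 1, 0, 1, 1, 1, 0, 1, 1).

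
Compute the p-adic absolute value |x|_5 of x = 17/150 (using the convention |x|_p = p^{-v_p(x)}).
|17/150|_5 = 25

Step 1 — compute v_5(x) by factoring powers of 5 out of the numerator and denominator: v_5(17/150) = -2. Step 2 — apply |x|_p = p^{-v_p(x)} = 5^{2} = 25.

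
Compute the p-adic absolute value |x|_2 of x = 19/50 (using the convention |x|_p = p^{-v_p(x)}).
|19/50|_2 = 2

Step 1 — compute v_2(x) by factoring powers of 2 out of the numerator and denominator: v_2(19/50) = -1. Step 2 — apply |x|_p = p^{-v_p(x)} = 2^{1} = 2.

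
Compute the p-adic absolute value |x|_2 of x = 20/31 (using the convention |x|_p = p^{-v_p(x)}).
|20/31|_2 = 1/4

Step 1 — compute v_2(x) by factoring powers of 2 out of the numerator and denominator: v_2(20/31) = 2. Step 2 — apply |x|_p = p^{-v_p(x)} = 2^{-2} = 1/4.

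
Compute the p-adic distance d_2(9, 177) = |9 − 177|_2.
d_2(9, 177) = 1/8

Step 1 — x − y = 9 − 177 = -168. Step 2 — v_2(-168) = 3 (factor: -168 = −(2^3 · 21); the sign does not affect v_p). Step 3 — |x − y|_2 = 2^{-3} = 1/8.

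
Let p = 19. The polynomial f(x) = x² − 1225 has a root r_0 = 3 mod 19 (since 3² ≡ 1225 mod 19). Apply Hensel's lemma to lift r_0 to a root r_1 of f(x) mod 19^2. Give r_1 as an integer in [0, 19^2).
r_1 = 326 (mod 361)

Hensel's recurrence: r_{i+1} = r_i − f(r_i)·(f′(r_i))^{-1} mod 19^{i+2}, with f′(x) = 2x. Iterate:
  r_0 = 3 (mod 19)
  r_1 = 326 (mod 361)
Final: r_1 = 326, and one checks f(r_1) ≡ 0 mod 19^2.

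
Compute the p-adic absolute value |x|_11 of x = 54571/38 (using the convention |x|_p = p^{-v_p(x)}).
|54571/38|_11 = 1/1331

Step 1 — compute v_11(x) by factoring powers of 11 out of the numerator and denominator: v_11(54571/38) = 3. Step 2 — apply |x|_p = p^{-v_p(x)} = 11^{-3} = 1/1331.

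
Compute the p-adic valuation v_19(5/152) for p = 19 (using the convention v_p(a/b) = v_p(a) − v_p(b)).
v_19(5/152) = -1

Factor powers of 19 from the numerator and denominator of the reduced fraction: 5 = 19^0 · 5 and 152 = 19^1 · 8. Apply v_p(a/b) = v_p(a) − v_p(b): v_19(5/152) = 0 − 1 = -1.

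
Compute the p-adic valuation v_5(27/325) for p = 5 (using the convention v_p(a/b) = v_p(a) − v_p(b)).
v_5(27/325) = -2

Factor powers of 5 from the numerator and denominator of the reduced fraction: 27 = 5^0 · 27 and 325 = 5^2 · 13. Apply v_p(a/b) = v_p(a) − v_p(b): v_5(27/325) = 0 − 2 = -2.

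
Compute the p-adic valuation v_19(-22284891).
v_19(-22284891) = 5

v_19(n) is the largest exponent k such that 19^k divides n. Factor out: -22284891 = -19^5 · 9. (Sign doesn't affect v_p.) So v_19(-22284891) = 5.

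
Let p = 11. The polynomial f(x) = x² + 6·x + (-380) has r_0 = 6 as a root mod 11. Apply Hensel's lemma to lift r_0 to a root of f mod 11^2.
r_1 = 50 (mod 121)

Hensel: r_{i+1} = r_i − f(r_i)·(f′(r_i))^{-1} mod 11^{i+2}, f′(x) = 2x + 6. Iterate:
  r_0 = 6 (mod 11)
  r_1 = 50 (mod 121)
Final: r = 50 satisfies f(r) ≡ 0 mod 11^2.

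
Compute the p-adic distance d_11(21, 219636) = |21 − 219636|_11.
d_11(21, 219636) = 1/14641

Step 1 — x − y = 21 − 219636 = -219615. Step 2 — v_11(-219615) = 4 (factor: -219615 = −(11^4 · 15); the sign does not affect v_p). Step 3 — |x − y|_11 = 11^{-4} = 1/14641.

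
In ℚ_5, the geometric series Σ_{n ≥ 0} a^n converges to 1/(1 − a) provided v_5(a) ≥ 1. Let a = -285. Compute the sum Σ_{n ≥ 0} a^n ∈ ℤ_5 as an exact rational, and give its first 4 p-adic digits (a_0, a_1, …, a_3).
Σ a^n = 1/(1 − a) = 1/286;  first 4 digits = (1, 3, 2, 4)

v_5(a) = 1 ≥ 1, so the series converges in ℤ_5 to 1/(1 − a) = 1/(1 − (-285)) = 1/286. Expand this rational in ℤ_5: compute digits iteratively via d_i = x_i mod 5, x_{i+1} = (x_i − d_i)/5. The first 4 digits are (1, 3, 2, 4).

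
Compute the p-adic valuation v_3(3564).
v_3(3564) = 4

v_3(n) is the largest exponent k such that 3^k divides n. Factor out: 3564 = 3^4 · 44. (Sign doesn't affect v_p.) So v_3(3564) = 4.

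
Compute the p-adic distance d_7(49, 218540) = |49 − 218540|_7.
d_7(49, 218540) = 1/16807

Step 1 — x − y = 49 − 218540 = -218491. Step 2 — v_7(-218491) = 5 (factor: -218491 = −(7^5 · 13); the sign does not affect v_p). Step 3 — |x − y|_7 = 7^{-5} = 1/16807.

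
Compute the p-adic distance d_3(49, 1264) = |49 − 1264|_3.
d_3(49, 1264) = 1/243

Step 1 — x − y = 49 − 1264 = -1215. Step 2 — v_3(-1215) = 5 (factor: -1215 = −(3^5 · 5); the sign does not affect v_p). Step 3 — |x − y|_3 = 3^{-5} = 1/243.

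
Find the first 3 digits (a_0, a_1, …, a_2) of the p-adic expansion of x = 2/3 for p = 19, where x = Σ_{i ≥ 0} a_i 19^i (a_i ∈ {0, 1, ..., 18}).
(a_0, …, a_2) = (7, 6, 6)

v_19(2/3) = 0 (numerator and denominator both coprime to 19), so x ∈ ℤ_19^×. Compute digits iteratively via a_i = x_i mod 19, x_{i+1} = (x_i − a_i)/19, with x_0 = x:
  x_0 = 2/3;  a_0 = 7;  x_1 = (x_0 − 7)/19 = -1/3
  x_1 = -1/3;  a_1 = 6;  x_2 = (x_1 − 6)/19 = -1/3
  x_2 = -1/3;  a_2 = 6;  x_3 = (x_2 − 6)/19 = -1/3
Digits: (7, 6, 6).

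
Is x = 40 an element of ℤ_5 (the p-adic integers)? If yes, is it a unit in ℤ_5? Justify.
x ∈ ℤ_5 but not a unit; v_5(x) = 1 > 0

ℤ_5 = {x ∈ ℚ_5 : v_5(x) ≥ 0} and ℤ_5^× = {x ∈ ℤ_5 : v_5(x) = 0}. Here v_5(40) = v_5(num) − v_5(den) = 1; compare against these criteria.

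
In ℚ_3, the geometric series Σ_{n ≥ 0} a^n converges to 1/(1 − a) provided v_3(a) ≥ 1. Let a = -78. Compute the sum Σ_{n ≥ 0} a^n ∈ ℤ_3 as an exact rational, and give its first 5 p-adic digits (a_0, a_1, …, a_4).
Σ a^n = 1/(1 − a) = 1/79;  first 5 digits = (1, 1, 1, 1, 0)

v_3(a) = 1 ≥ 1, so the series converges in ℤ_3 to 1/(1 − a) = 1/(1 − (-78)) = 1/79. Expand this rational in ℤ_3: compute digits iteratively via d_i = x_i mod 3, x_{i+1} = (x_i − d_i)/3. The first 5 digits are (1, 1, 1, 1, 0).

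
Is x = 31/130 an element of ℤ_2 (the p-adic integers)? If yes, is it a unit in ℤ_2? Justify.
x ∉ ℤ_2 (v_2(x) = -1 < 0)

ℤ_2 = {x ∈ ℚ_2 : v_2(x) ≥ 0} and ℤ_2^× = {x ∈ ℤ_2 : v_2(x) = 0}. Here v_2(31/130) = v_2(num) − v_2(den) = -1; compare against these criteria.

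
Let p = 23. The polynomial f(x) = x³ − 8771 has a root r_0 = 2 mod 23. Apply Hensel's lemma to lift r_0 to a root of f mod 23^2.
r_1 = 71 (mod 529)

Hensel: r_{i+1} = r_i − f(r_i)/f′(r_i) mod 23^{i+2}, where f′(x) = 3x². Iterate:
  r_0 = 2 (mod 23)
  r_1 = 71 (mod 529)
Final: r = 71 with f(r) ≡ 0 mod 23^2.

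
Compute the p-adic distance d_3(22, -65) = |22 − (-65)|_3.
d_3(22, -65) = 1/3

Step 1 — x − y = 22 − (-65) = 87. Step 2 — v_3(87) = 1 (factor: 87 = (3^1 · 29); the sign does not affect v_p). Step 3 — |x − y|_3 = 3^{-1} = 1/3.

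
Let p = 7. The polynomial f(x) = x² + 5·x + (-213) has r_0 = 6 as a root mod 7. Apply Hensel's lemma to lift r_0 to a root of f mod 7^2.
r_1 = 6 (mod 49)

Hensel: r_{i+1} = r_i − f(r_i)·(f′(r_i))^{-1} mod 7^{i+2}, f′(x) = 2x + 5. Iterate:
  r_0 = 6 (mod 7)
  r_1 = 6 (mod 49)
Final: r = 6 satisfies f(r) ≡ 0 mod 7^2.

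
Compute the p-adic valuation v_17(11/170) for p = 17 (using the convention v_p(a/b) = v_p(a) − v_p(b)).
v_17(11/170) = -1

Factor powers of 17 from the numerator and denominator of the reduced fraction: 11 = 17^0 · 11 and 170 = 17^1 · 10. Apply v_p(a/b) = v_p(a) − v_p(b): v_17(11/170) = 0 − 1 = -1.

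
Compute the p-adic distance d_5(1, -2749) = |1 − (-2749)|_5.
d_5(1, -2749) = 1/125

Step 1 — x − y = 1 − (-2749) = 2750. Step 2 — v_5(2750) = 3 (factor: 2750 = (5^3 · 22); the sign does not affect v_p). Step 3 — |x − y|_5 = 5^{-3} = 1/125.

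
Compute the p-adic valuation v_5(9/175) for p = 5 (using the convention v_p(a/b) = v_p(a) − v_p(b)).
v_5(9/175) = -2

Factor powers of 5 from the numerator and denominator of the reduced fraction: 9 = 5^0 · 9 and 175 = 5^2 · 7. Apply v_p(a/b) = v_p(a) − v_p(b): v_5(9/175) = 0 − 2 = -2.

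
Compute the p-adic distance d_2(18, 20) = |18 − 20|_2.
d_2(18, 20) = 1/2

Step 1 — x − y = 18 − 20 = -2. Step 2 — v_2(-2) = 1 (factor: -2 = −(2^1 · 1); the sign does not affect v_p). Step 3 — |x − y|_2 = 2^{-1} = 1/2.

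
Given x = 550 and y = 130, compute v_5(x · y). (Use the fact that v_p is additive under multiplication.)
v_5(71500) = 3

v_p(x) = 2 (factor: 550 = 5^2 · 22); v_p(y) = 1 (factor: 130 = 5^1 · 26). Additivity: v_p(xy) = v_p(x) + v_p(y) = 2 + 1 = 3. (Direct check: xy = 71500 = 5^3 · (572).)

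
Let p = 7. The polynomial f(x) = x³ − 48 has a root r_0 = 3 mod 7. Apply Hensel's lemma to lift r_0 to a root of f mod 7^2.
r_1 = 31 (mod 49)

Hensel: r_{i+1} = r_i − f(r_i)/f′(r_i) mod 7^{i+2}, where f′(x) = 3x². Iterate:
  r_0 = 3 (mod 7)
  r_1 = 31 (mod 49)
Final: r = 31 with f(r) ≡ 0 mod 7^2.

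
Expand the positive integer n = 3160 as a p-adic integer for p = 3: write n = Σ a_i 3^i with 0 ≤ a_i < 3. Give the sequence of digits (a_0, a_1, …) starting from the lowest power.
(a_0, a_1, …) = (1, 0, 0, 0, 0, 1, 1, 1)

Repeated division by 3 gives the digits low-to-high: 3160 = 1 + 1·3^5 + 1·3^6 + 1·3^7. Digit sequence: (1, 0, 0, 0, 0, 1, 1, 1).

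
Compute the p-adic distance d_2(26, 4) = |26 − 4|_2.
d_2(26, 4) = 1/2

Step 1 — x − y = 26 − 4 = 22. Step 2 — v_2(22) = 1 (factor: 22 = (2^1 · 11); the sign does not affect v_p). Step 3 — |x − y|_2 = 2^{-1} = 1/2.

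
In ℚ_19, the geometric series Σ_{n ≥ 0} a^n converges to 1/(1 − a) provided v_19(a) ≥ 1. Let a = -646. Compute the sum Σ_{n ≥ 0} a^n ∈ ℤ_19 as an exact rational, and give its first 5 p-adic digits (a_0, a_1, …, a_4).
Σ a^n = 1/(1 − a) = 1/647;  first 5 digits = (1, 4, 14, 10, 14)

v_19(a) = 1 ≥ 1, so the series converges in ℤ_19 to 1/(1 − a) = 1/(1 − (-646)) = 1/647. Expand this rational in ℤ_19: compute digits iteratively via d_i = x_i mod 19, x_{i+1} = (x_i − d_i)/19. The first 5 digits are (1, 4, 14, 10, 14).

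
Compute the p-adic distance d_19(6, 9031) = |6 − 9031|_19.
d_19(6, 9031) = 1/361

Step 1 — x − y = 6 − 9031 = -9025. Step 2 — v_19(-9025) = 2 (factor: -9025 = −(19^2 · 25); the sign does not affect v_p). Step 3 — |x − y|_19 = 19^{-2} = 1/361.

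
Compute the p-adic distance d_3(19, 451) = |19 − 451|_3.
d_3(19, 451) = 1/27

Step 1 — x − y = 19 − 451 = -432. Step 2 — v_3(-432) = 3 (factor: -432 = −(3^3 · 16); the sign does not affect v_p). Step 3 — |x − y|_3 = 3^{-3} = 1/27.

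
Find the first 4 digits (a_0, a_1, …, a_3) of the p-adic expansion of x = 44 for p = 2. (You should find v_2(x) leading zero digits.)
(a_0, …, a_3) = (0, 0, 1, 1)

v_2(44) = 2, so a_0 = ... = a_1 = 0. Factor out: x = 2^2 · u with u = 11 a unit in ℤ_2. Expand u iteratively via a_{v+i} = u_i mod 2, u_{i+1} = (u_i − a_{v+i})/2:
  u_0 = 11;  a_2 = 1;  u_1 = (u_0 − 1)/2 = 5
  u_1 = 5;  a_3 = 1;  u_2 = (u_1 − 1)/2 = 2
Digits: (0, 0, 1, 1).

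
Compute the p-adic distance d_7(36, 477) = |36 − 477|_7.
d_7(36, 477) = 1/49

Step 1 — x − y = 36 − 477 = -441. Step 2 — v_7(-441) = 2 (factor: -441 = −(7^2 · 9); the sign does not affect v_p). Step 3 — |x − y|_7 = 7^{-2} = 1/49.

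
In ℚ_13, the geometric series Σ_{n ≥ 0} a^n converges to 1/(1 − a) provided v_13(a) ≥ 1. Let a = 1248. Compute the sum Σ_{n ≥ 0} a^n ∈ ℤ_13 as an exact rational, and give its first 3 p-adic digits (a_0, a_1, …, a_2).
Σ a^n = 1/(1 − a) = -1/1247;  first 3 digits = (1, 5, 6)

v_13(a) = 1 ≥ 1, so the series converges in ℤ_13 to 1/(1 − a) = 1/(1 − 1248) = -1/1247. Expand this rational in ℤ_13: compute digits iteratively via d_i = x_i mod 13, x_{i+1} = (x_i − d_i)/13. The first 3 digits are (1, 5, 6).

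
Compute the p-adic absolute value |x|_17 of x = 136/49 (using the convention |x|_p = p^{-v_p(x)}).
|136/49|_17 = 1/17

Step 1 — compute v_17(x) by factoring powers of 17 out of the numerator and denominator: v_17(136/49) = 1. Step 2 — apply |x|_p = p^{-v_p(x)} = 17^{-1} = 1/17.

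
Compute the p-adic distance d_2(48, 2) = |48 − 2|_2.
d_2(48, 2) = 1/2

Step 1 — x − y = 48 − 2 = 46. Step 2 — v_2(46) = 1 (factor: 46 = (2^1 · 23); the sign does not affect v_p). Step 3 — |x − y|_2 = 2^{-1} = 1/2.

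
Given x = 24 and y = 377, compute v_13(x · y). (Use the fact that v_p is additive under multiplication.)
v_13(9048) = 1

v_p(x) = 0 (factor: 24 = 13^0 · 24); v_p(y) = 1 (factor: 377 = 13^1 · 29). Additivity: v_p(xy) = v_p(x) + v_p(y) = 0 + 1 = 1. (Direct check: xy = 9048 = 13^1 · (696).)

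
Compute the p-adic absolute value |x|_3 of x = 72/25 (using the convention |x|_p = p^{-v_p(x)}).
|72/25|_3 = 1/9

Step 1 — compute v_3(x) by factoring powers of 3 out of the numerator and denominator: v_3(72/25) = 2. Step 2 — apply |x|_p = p^{-v_p(x)} = 3^{-2} = 1/9.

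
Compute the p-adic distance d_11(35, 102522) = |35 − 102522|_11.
d_11(35, 102522) = 1/14641

Step 1 — x − y = 35 − 102522 = -102487. Step 2 — v_11(-102487) = 4 (factor: -102487 = −(11^4 · 7); the sign does not affect v_p). Step 3 — |x − y|_11 = 11^{-4} = 1/14641.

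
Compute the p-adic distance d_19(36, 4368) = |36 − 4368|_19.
d_19(36, 4368) = 1/361

Step 1 — x − y = 36 − 4368 = -4332. Step 2 — v_19(-4332) = 2 (factor: -4332 = −(19^2 · 12); the sign does not affect v_p). Step 3 — |x − y|_19 = 19^{-2} = 1/361.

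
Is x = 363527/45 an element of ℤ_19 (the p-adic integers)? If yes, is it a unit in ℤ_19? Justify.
x ∈ ℤ_19 but not a unit; v_19(x) = 3 > 0

ℤ_19 = {x ∈ ℚ_19 : v_19(x) ≥ 0} and ℤ_19^× = {x ∈ ℤ_19 : v_19(x) = 0}. Here v_19(363527/45) = v_19(num) − v_19(den) = 3; compare against these criteria.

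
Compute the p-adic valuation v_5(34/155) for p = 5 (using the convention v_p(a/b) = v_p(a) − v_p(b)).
v_5(34/155) = -1

Factor powers of 5 from the numerator and denominator of the reduced fraction: 34 = 5^0 · 34 and 155 = 5^1 · 31. Apply v_p(a/b) = v_p(a) − v_p(b): v_5(34/155) = 0 − 1 = -1.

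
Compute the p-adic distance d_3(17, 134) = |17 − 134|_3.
d_3(17, 134) = 1/9

Step 1 — x − y = 17 − 134 = -117. Step 2 — v_3(-117) = 2 (factor: -117 = −(3^2 · 13); the sign does not affect v_p). Step 3 — |x − y|_3 = 3^{-2} = 1/9.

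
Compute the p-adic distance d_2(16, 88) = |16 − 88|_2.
d_2(16, 88) = 1/8

Step 1 — x − y = 16 − 88 = -72. Step 2 — v_2(-72) = 3 (factor: -72 = −(2^3 · 9); the sign does not affect v_p). Step 3 — |x − y|_2 = 2^{-3} = 1/8.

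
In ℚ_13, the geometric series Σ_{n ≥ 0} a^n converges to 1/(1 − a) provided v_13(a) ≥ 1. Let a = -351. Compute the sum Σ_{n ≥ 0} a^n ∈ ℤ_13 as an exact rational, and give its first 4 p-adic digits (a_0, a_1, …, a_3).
Σ a^n = 1/(1 − a) = 1/352;  first 4 digits = (1, 12, 11, 2)

v_13(a) = 1 ≥ 1, so the series converges in ℤ_13 to 1/(1 − a) = 1/(1 − (-351)) = 1/352. Expand this rational in ℤ_13: compute digits iteratively via d_i = x_i mod 13, x_{i+1} = (x_i − d_i)/13. The first 4 digits are (1, 12, 11, 2).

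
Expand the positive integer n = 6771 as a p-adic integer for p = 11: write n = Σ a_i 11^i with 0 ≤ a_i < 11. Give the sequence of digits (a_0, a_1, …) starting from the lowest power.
(a_0, a_1, …) = (6, 10, 0, 5)

Repeated division by 11 gives the digits low-to-high: 6771 = 6 + 10·11^1 + 5·11^3. Digit sequence: (6, 10, 0, 5).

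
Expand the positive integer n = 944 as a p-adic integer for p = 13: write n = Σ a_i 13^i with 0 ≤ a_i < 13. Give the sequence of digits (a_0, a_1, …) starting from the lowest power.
(a_0, a_1, …) = (8, 7, 5)

Repeated division by 13 gives the digits low-to-high: 944 = 8 + 7·13^1 + 5·13^2. Digit sequence: (8, 7, 5).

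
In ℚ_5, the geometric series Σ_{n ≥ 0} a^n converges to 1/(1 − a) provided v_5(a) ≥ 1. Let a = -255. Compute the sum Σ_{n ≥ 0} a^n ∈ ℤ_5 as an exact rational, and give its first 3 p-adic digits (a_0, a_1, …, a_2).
Σ a^n = 1/(1 − a) = 1/256;  first 3 digits = (1, 4, 0)

v_5(a) = 1 ≥ 1, so the series converges in ℤ_5 to 1/(1 − a) = 1/(1 − (-255)) = 1/256. Expand this rational in ℤ_5: compute digits iteratively via d_i = x_i mod 5, x_{i+1} = (x_i − d_i)/5. The first 3 digits are (1, 4, 0).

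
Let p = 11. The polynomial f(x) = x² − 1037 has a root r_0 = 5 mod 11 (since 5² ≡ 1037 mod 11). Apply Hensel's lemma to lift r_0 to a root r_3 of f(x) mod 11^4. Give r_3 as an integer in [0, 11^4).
r_3 = 7100 (mod 14641)

Hensel's recurrence: r_{i+1} = r_i − f(r_i)·(f′(r_i))^{-1} mod 11^{i+2}, with f′(x) = 2x. Iterate:
  r_0 = 5 (mod 11)
  r_1 = 82 (mod 121)
  r_2 = 445 (mod 1331)
  r_3 = 7100 (mod 14641)
Final: r_3 = 7100, and one checks f(r_3) ≡ 0 mod 11^4.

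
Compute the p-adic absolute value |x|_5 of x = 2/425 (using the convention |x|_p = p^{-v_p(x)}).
|2/425|_5 = 25

Step 1 — compute v_5(x) by factoring powers of 5 out of the numerator and denominator: v_5(2/425) = -2. Step 2 — apply |x|_p = p^{-v_p(x)} = 5^{2} = 25.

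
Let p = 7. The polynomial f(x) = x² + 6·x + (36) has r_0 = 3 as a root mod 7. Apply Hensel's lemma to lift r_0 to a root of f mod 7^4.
r_3 = 1480 (mod 2401)

Hensel: r_{i+1} = r_i − f(r_i)·(f′(r_i))^{-1} mod 7^{i+2}, f′(x) = 2x + 6. Iterate:
  r_0 = 3 (mod 7)
  r_1 = 10 (mod 49)
  r_2 = 108 (mod 343)
  r_3 = 1480 (mod 2401)
Final: r = 1480 satisfies f(r) ≡ 0 mod 7^4.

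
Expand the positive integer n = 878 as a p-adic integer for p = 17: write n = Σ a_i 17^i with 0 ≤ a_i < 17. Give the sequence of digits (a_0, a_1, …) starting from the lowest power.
(a_0, a_1, …) = (11, 0, 3)

Repeated division by 17 gives the digits low-to-high: 878 = 11 + 3·17^2. Digit sequence: (11, 0, 3).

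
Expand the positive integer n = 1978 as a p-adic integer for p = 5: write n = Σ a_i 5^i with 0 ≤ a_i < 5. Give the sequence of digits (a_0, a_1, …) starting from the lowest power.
(a_0, a_1, …) = (3, 0, 4, 0, 3)

Repeated division by 5 gives the digits low-to-high: 1978 = 3 + 4·5^2 + 3·5^4. Digit sequence: (3, 0, 4, 0, 3).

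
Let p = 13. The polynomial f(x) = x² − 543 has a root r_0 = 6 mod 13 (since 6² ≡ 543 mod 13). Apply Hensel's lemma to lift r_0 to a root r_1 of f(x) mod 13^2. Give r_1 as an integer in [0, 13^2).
r_1 = 6 (mod 169)

Hensel's recurrence: r_{i+1} = r_i − f(r_i)·(f′(r_i))^{-1} mod 13^{i+2}, with f′(x) = 2x. Iterate:
  r_0 = 6 (mod 13)
  r_1 = 6 (mod 169)
Final: r_1 = 6, and one checks f(r_1) ≡ 0 mod 13^2.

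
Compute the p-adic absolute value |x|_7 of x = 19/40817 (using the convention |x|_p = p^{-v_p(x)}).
|19/40817|_7 = 2401

Step 1 — compute v_7(x) by factoring powers of 7 out of the numerator and denominator: v_7(19/40817) = -4. Step 2 — apply |x|_p = p^{-v_p(x)} = 7^{4} = 2401.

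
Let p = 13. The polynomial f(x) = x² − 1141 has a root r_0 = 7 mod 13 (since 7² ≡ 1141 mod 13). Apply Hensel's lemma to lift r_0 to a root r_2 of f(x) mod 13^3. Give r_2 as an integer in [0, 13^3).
r_2 = 592 (mod 2197)

Hensel's recurrence: r_{i+1} = r_i − f(r_i)·(f′(r_i))^{-1} mod 13^{i+2}, with f′(x) = 2x. Iterate:
  r_0 = 7 (mod 13)
  r_1 = 85 (mod 169)
  r_2 = 592 (mod 2197)
Final: r_2 = 592, and one checks f(r_2) ≡ 0 mod 13^3.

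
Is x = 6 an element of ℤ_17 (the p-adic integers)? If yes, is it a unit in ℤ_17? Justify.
x ∈ ℤ_17^× (unit); v_17(x) = 0

ℤ_17 = {x ∈ ℚ_17 : v_17(x) ≥ 0} and ℤ_17^× = {x ∈ ℤ_17 : v_17(x) = 0}. Here v_17(6) = v_17(num) − v_17(den) = 0; compare against these criteria.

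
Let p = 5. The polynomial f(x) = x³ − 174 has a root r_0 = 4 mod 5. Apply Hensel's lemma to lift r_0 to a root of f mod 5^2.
r_1 = 24 (mod 25)

Hensel: r_{i+1} = r_i − f(r_i)/f′(r_i) mod 5^{i+2}, where f′(x) = 3x². Iterate:
  r_0 = 4 (mod 5)
  r_1 = 24 (mod 25)
Final: r = 24 with f(r) ≡ 0 mod 5^2.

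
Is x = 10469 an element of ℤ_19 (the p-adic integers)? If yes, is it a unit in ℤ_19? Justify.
x ∈ ℤ_19 but not a unit; v_19(x) = 2 > 0

ℤ_19 = {x ∈ ℚ_19 : v_19(x) ≥ 0} and ℤ_19^× = {x ∈ ℤ_19 : v_19(x) = 0}. Here v_19(10469) = v_19(num) − v_19(den) = 2; compare against these criteria.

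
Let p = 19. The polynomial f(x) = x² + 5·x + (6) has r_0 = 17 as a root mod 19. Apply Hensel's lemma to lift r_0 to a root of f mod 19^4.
r_3 = 130319 (mod 130321)

Hensel: r_{i+1} = r_i − f(r_i)·(f′(r_i))^{-1} mod 19^{i+2}, f′(x) = 2x + 5. Iterate:
  r_0 = 17 (mod 19)
  r_1 = 359 (mod 361)
  r_2 = 6857 (mod 6859)
  r_3 = 130319 (mod 130321)
Final: r = 130319 satisfies f(r) ≡ 0 mod 19^4.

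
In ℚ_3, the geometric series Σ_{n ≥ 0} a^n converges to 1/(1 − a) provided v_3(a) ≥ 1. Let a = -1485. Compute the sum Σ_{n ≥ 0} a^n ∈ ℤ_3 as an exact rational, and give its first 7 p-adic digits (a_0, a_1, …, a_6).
Σ a^n = 1/(1 − a) = 1/1486;  first 7 digits = (1, 0, 0, 2, 2, 2, 1)

v_3(a) = 3 ≥ 1, so the series converges in ℤ_3 to 1/(1 − a) = 1/(1 − (-1485)) = 1/1486. Expand this rational in ℤ_3: compute digits iteratively via d_i = x_i mod 3, x_{i+1} = (x_i − d_i)/3. The first 7 digits are (1, 0, 0, 2, 2, 2, 1).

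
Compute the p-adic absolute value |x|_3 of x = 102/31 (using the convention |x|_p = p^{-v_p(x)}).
|102/31|_3 = 1/3

Step 1 — compute v_3(x) by factoring powers of 3 out of the numerator and denominator: v_3(102/31) = 1. Step 2 — apply |x|_p = p^{-v_p(x)} = 3^{-1} = 1/3.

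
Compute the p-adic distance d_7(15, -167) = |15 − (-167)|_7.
d_7(15, -167) = 1/7

Step 1 — x − y = 15 − (-167) = 182. Step 2 — v_7(182) = 1 (factor: 182 = (7^1 · 26); the sign does not affect v_p). Step 3 — |x − y|_7 = 7^{-1} = 1/7.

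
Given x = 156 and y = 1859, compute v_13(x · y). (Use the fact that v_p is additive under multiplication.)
v_13(290004) = 3

v_p(x) = 1 (factor: 156 = 13^1 · 12); v_p(y) = 2 (factor: 1859 = 13^2 · 11). Additivity: v_p(xy) = v_p(x) + v_p(y) = 1 + 2 = 3. (Direct check: xy = 290004 = 13^3 · (132).)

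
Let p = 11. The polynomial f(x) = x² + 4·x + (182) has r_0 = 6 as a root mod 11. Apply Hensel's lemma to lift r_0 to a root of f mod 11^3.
r_2 = 490 (mod 1331)

Hensel: r_{i+1} = r_i − f(r_i)·(f′(r_i))^{-1} mod 11^{i+2}, f′(x) = 2x + 4. Iterate:
  r_0 = 6 (mod 11)
  r_1 = 6 (mod 121)
  r_2 = 490 (mod 1331)
Final: r = 490 satisfies f(r) ≡ 0 mod 11^3.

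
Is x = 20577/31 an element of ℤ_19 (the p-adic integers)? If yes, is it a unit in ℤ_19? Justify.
x ∈ ℤ_19 but not a unit; v_19(x) = 3 > 0

ℤ_19 = {x ∈ ℚ_19 : v_19(x) ≥ 0} and ℤ_19^× = {x ∈ ℤ_19 : v_19(x) = 0}. Here v_19(20577/31) = v_19(num) − v_19(den) = 3; compare against these criteria.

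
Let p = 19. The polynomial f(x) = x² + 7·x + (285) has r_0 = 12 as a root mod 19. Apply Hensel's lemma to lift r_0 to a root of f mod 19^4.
r_3 = 58722 (mod 130321)

Hensel: r_{i+1} = r_i − f(r_i)·(f′(r_i))^{-1} mod 19^{i+2}, f′(x) = 2x + 7. Iterate:
  r_0 = 12 (mod 19)
  r_1 = 240 (mod 361)
  r_2 = 3850 (mod 6859)
  r_3 = 58722 (mod 130321)
Final: r = 58722 satisfies f(r) ≡ 0 mod 19^4.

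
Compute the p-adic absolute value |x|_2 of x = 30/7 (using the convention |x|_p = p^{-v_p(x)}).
|30/7|_2 = 1/2

Step 1 — compute v_2(x) by factoring powers of 2 out of the numerator and denominator: v_2(30/7) = 1. Step 2 — apply |x|_p = p^{-v_p(x)} = 2^{-1} = 1/2.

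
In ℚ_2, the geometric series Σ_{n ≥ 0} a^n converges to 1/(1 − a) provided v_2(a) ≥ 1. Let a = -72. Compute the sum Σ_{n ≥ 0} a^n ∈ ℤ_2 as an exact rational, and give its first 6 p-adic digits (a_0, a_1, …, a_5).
Σ a^n = 1/(1 − a) = 1/73;  first 6 digits = (1, 0, 0, 1, 1, 1)

v_2(a) = 3 ≥ 1, so the series converges in ℤ_2 to 1/(1 − a) = 1/(1 − (-72)) = 1/73. Expand this rational in ℤ_2: compute digits iteratively via d_i = x_i mod 2, x_{i+1} = (x_i − d_i)/2. The first 6 digits are (1, 0, 0, 1, 1, 1).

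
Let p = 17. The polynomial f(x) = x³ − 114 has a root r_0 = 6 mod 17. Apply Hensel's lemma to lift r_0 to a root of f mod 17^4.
r_3 = 48541 (mod 83521)

Hensel: r_{i+1} = r_i − f(r_i)/f′(r_i) mod 17^{i+2}, where f′(x) = 3x². Iterate:
  r_0 = 6 (mod 17)
  r_1 = 278 (mod 289)
  r_2 = 4324 (mod 4913)
  r_3 = 48541 (mod 83521)
Final: r = 48541 with f(r) ≡ 0 mod 17^4.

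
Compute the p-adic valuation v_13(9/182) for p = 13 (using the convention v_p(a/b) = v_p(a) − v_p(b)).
v_13(9/182) = -1

Factor powers of 13 from the numerator and denominator of the reduced fraction: 9 = 13^0 · 9 and 182 = 13^1 · 14. Apply v_p(a/b) = v_p(a) − v_p(b): v_13(9/182) = 0 − 1 = -1.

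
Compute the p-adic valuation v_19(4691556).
v_19(4691556) = 4

v_19(n) is the largest exponent k such that 19^k divides n. Factor out: 4691556 = 19^4 · 36. (Sign doesn't affect v_p.) So v_19(4691556) = 4.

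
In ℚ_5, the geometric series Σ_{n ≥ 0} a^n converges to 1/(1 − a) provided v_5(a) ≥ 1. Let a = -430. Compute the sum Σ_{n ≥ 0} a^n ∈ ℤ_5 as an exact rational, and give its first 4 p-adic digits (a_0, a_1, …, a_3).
Σ a^n = 1/(1 − a) = 1/431;  first 4 digits = (1, 4, 3, 4)

v_5(a) = 1 ≥ 1, so the series converges in ℤ_5 to 1/(1 − a) = 1/(1 − (-430)) = 1/431. Expand this rational in ℤ_5: compute digits iteratively via d_i = x_i mod 5, x_{i+1} = (x_i − d_i)/5. The first 4 digits are (1, 4, 3, 4).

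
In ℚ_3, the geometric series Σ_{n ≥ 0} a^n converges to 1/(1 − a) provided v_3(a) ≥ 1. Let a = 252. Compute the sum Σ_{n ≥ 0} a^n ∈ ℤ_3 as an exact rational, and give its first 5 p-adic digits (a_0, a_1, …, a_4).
Σ a^n = 1/(1 − a) = -1/251;  first 5 digits = (1, 0, 1, 0, 1)

v_3(a) = 2 ≥ 1, so the series converges in ℤ_3 to 1/(1 − a) = 1/(1 − 252) = -1/251. Expand this rational in ℤ_3: compute digits iteratively via d_i = x_i mod 3, x_{i+1} = (x_i − d_i)/3. The first 5 digits are (1, 0, 1, 0, 1).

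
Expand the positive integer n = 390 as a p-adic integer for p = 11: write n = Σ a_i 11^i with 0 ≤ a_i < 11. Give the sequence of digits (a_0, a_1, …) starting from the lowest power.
(a_0, a_1, …) = (5, 2, 3)

Repeated division by 11 gives the digits low-to-high: 390 = 5 + 2·11^1 + 3·11^2. Digit sequence: (5, 2, 3).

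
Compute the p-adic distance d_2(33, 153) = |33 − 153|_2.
d_2(33, 153) = 1/8

Step 1 — x − y = 33 − 153 = -120. Step 2 — v_2(-120) = 3 (factor: -120 = −(2^3 · 15); the sign does not affect v_p). Step 3 — |x − y|_2 = 2^{-3} = 1/8.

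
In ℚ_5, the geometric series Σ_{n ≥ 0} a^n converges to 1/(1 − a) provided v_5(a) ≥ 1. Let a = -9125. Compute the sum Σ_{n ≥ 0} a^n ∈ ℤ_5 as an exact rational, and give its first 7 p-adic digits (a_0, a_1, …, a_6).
Σ a^n = 1/(1 − a) = 1/9126;  first 7 digits = (1, 0, 0, 2, 0, 2, 3)

v_5(a) = 3 ≥ 1, so the series converges in ℤ_5 to 1/(1 − a) = 1/(1 − (-9125)) = 1/9126. Expand this rational in ℤ_5: compute digits iteratively via d_i = x_i mod 5, x_{i+1} = (x_i − d_i)/5. The first 7 digits are (1, 0, 0, 2, 0, 2, 3).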